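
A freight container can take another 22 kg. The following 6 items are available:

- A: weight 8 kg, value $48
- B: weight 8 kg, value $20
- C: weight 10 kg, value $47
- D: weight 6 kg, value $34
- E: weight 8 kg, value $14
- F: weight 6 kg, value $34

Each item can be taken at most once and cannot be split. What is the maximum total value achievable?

Check high-value combinations within 22 kg:
- A+D+F: weight 8+6+6=20, value 48+34+34=116
- C+D+F: weight 10+6+6=22, value 47+34+34=115
- A+B+D: weight 8+8+6=22, value 48+20+34=102
- A+B+F: weight 8+8+6=22, value 48+20+34=102
- A+D+E: weight 8+6+8=22, value 48+34+14=96
Best: $116.

$116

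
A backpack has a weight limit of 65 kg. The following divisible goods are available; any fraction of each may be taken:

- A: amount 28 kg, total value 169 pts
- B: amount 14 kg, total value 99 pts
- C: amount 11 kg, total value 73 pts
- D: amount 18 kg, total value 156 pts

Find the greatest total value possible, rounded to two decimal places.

460.79

Take in order of value per unit:
- D (156/18 per unit): all 18 → value 156, running total 156.00
- B (99/14 per unit): all 14 → value 99, running total 255.00
- C (73/11 per unit): all 11 → value 73, running total 328.00
- A (169/28 per unit): 22 of 28 → value 22×169/28 = 132.7857, running total 460.79
Total 460.79.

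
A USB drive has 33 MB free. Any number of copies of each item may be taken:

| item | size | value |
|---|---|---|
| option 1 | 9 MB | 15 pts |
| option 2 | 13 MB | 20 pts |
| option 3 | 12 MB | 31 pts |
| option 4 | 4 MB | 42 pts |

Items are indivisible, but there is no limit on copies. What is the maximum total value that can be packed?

Best value-per-unit is option 4 at 42/4, and filling with it alone uses size 8×4=32. No mix of the others beats 8×42 = 336.

336 pts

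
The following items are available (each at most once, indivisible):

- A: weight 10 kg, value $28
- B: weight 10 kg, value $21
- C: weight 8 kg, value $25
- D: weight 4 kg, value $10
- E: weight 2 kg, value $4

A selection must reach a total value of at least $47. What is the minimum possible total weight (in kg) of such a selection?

Subsets with value ≥ 47, sorted by total weight:
- A+C: weight 18, value 53
- A+C+E: weight 20, value 57
- B+C+E: weight 20, value 50
Minimum weight: 18 kg.

18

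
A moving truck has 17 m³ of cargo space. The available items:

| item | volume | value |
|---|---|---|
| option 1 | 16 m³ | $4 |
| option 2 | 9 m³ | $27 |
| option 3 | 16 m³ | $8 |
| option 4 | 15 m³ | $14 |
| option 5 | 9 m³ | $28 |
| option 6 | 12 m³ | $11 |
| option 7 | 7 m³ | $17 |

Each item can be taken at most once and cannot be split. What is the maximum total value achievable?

This is a 0/1 knapsack; check combinations near the capacity.
- option 5+option 7: volume 9+7=16, value 28+17=45
- option 2+option 7: volume 9+7=16, value 27+17=44
- option 5: volume 9, value 28
Best: $45.

$45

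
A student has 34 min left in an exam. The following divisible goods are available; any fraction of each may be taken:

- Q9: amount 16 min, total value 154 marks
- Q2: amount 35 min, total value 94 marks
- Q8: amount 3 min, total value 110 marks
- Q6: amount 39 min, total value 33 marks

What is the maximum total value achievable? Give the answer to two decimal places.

Take in order of value per unit:
- Q8 (110/3 per unit): all 3 → value 110, running total 110.00
- Q9 (154/16 per unit): all 16 → value 154, running total 264.00
- Q2 (94/35 per unit): 15 of 35 → value 15×94/35 = 40.2857, running total 304.29
Total 304.29.

304.29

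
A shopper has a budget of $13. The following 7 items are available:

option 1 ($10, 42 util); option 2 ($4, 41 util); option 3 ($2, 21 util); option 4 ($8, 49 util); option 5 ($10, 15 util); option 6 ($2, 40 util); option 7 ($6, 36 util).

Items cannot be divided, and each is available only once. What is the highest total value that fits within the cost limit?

117 util

This is a 0/1 knapsack; check combinations near the capacity.
- option 2+option 6+option 7: cost 4+2+6=12, value 41+40+36=117
- option 3+option 4+option 6: cost 2+8+2=12, value 21+49+40=110
- option 2+option 3+option 6: cost 4+2+2=8, value 41+21+40=102
- option 2+option 3+option 7: cost 4+2+6=12, value 41+21+36=98
- option 3+option 6+option 7: cost 2+2+6=10, value 21+40+36=97
Best: 117 util.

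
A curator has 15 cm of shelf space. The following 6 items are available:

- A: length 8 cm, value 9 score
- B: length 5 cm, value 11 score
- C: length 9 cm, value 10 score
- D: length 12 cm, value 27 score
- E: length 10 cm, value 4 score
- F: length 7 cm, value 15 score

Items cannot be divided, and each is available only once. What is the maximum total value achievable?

27 score

Check high-value combinations within 15 cm:
- D: length 12, value 27
- B+F: length 5+7=12, value 11+15=26
- A+F: length 8+7=15, value 9+15=24
- B+C: length 5+9=14, value 11+10=21
Best: 27 score.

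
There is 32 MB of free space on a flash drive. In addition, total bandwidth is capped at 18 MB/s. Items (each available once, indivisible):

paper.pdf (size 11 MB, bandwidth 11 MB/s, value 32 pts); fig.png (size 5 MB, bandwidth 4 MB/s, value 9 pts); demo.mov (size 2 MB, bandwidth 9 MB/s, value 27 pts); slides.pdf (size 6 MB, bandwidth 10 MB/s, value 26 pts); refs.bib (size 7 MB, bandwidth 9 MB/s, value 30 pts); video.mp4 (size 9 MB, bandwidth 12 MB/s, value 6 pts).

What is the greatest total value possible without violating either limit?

Feasible sets respecting both limits:
- demo.mov+refs.bib: size 9, bandwidth 18, value 57
- paper.pdf+fig.png: size 16, bandwidth 15, value 41
- fig.png+refs.bib: size 12, bandwidth 13, value 39
- fig.png+demo.mov: size 7, bandwidth 13, value 36
Best: 57 pts.

57 pts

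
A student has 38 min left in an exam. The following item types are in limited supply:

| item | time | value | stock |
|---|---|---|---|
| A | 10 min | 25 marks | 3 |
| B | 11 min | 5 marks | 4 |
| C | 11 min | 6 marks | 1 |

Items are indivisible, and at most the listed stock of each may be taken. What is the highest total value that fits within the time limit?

Best selections within time 38 and stock limits:
- 3×A: time 30, value 75
- 2×A + 1×C: time 31, value 56
- 2×A + 1×B: time 31, value 55
Best: 75 marks.

75 marks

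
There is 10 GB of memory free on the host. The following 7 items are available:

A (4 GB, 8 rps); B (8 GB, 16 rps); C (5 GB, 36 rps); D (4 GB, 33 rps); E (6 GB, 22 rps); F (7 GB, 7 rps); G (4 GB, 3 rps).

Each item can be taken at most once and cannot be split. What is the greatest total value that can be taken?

69 rps

Check high-value combinations within 10 GB:
- C+D: memory 5+4=9, value 36+33=69
- D+E: memory 4+6=10, value 33+22=55
- A+C: memory 4+5=9, value 8+36=44
- A+D: memory 4+4=8, value 8+33=41
Best: 69 rps.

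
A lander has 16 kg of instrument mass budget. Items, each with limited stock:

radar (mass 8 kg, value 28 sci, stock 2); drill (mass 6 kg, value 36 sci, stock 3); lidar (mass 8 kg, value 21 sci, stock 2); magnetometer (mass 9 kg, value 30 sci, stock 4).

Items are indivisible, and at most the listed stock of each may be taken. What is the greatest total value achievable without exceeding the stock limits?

72 sci

Top feasible selections:
- 2×drill: mass 12, value 72
- 1×drill + 1×magnetometer: mass 15, value 66
Best: 72 sci.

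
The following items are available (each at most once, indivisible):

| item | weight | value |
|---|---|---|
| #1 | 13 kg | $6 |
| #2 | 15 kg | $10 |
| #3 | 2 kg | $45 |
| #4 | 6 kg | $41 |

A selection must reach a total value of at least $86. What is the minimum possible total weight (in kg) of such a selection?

8

Subsets with value ≥ 86, sorted by total weight:
- #3+#4: weight 8, value 86
- #1+#3+#4: weight 21, value 92
- #2+#3+#4: weight 23, value 96
- #1+#2+#3+#4: weight 36, value 102
Minimum weight: 8 kg.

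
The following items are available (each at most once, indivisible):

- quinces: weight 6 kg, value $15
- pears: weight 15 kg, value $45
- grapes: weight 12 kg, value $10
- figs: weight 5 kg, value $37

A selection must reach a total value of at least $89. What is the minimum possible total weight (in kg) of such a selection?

Subsets with value ≥ 89, sorted by total weight:
- quinces+pears+figs: weight 26, value 97
- pears+grapes+figs: weight 32, value 92
- quinces+pears+grapes+figs: weight 38, value 107
Minimum weight: 26 kg.

26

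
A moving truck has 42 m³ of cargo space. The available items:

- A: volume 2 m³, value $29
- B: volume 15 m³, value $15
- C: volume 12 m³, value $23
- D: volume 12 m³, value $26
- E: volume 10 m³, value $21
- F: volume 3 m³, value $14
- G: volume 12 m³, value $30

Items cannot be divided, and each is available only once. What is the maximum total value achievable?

Check high-value combinations within 42 m³:
- A+C+D+F+G: volume 2+12+12+3+12=41, value 29+23+26+14+30=122
- A+D+E+F+G: volume 2+12+10+3+12=39, value 29+26+21+14+30=120
- A+C+E+F+G: volume 2+12+10+3+12=39, value 29+23+21+14+30=117
Best: $122.

$122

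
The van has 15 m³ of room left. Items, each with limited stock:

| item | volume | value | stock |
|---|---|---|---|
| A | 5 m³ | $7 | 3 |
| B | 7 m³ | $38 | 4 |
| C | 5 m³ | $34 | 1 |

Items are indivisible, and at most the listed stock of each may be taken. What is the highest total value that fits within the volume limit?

$76

Best selections within volume 15 and stock limits:
- 2×B: volume 14, value 76
- 1×B + 1×C: volume 12, value 72
- 2×A + 1×C: volume 15, value 48
Best: $76.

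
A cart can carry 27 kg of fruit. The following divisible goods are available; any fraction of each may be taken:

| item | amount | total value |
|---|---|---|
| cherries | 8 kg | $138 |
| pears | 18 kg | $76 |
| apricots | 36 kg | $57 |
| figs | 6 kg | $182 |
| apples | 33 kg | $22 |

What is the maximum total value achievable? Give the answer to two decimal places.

Take in order of value per unit:
- figs (182/6 per unit): all 6 → value 182, running total 182.00
- cherries (138/8 per unit): all 8 → value 138, running total 320.00
- pears (76/18 per unit): 13 of 18 → value 13×76/18 = 54.8889, running total 374.89
Total 374.89.

374.89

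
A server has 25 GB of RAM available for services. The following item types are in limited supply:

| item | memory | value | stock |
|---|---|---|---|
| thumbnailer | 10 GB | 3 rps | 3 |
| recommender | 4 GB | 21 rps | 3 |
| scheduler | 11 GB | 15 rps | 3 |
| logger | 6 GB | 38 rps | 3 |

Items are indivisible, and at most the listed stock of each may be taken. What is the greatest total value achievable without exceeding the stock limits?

139 rps

Top feasible selections:
- 3×recommender + 2×logger: memory 24, value 139
- 1×recommender + 3×logger: memory 22, value 135
Best: 139 rps.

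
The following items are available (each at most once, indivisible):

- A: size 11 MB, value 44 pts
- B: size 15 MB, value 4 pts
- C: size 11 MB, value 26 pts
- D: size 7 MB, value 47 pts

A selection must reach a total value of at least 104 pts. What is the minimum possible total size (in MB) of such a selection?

29

Subsets with value ≥ 104, sorted by total size:
- A+C+D: size 29, value 117
- A+B+C+D: size 44, value 121
Minimum size: 29 MB.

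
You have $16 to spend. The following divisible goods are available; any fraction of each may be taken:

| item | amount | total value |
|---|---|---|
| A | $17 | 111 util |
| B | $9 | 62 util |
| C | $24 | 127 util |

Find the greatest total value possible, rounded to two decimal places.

107.71

Take in order of value per unit:
- B (62/9 per unit): all 9 → value 62, running total 62.00
- A (111/17 per unit): 7 of 17 → value 7×111/17 = 45.7059, running total 107.71
Total 107.71.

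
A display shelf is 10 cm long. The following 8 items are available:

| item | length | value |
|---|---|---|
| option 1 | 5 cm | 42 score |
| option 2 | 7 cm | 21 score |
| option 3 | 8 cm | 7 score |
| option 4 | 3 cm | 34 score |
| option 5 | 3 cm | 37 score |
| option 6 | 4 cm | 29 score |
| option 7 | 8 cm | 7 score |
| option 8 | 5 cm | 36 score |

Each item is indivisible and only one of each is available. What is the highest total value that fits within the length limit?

Check high-value combinations within 10 cm:
- option 4+option 5+option 6: length 3+3+4=10, value 34+37+29=100
- option 1+option 5: length 5+3=8, value 42+37=79
- option 1+option 8: length 5+5=10, value 42+36=78
- option 1+option 4: length 5+3=8, value 42+34=76
- option 5+option 8: length 3+5=8, value 37+36=73
Best: 100 score.

100 score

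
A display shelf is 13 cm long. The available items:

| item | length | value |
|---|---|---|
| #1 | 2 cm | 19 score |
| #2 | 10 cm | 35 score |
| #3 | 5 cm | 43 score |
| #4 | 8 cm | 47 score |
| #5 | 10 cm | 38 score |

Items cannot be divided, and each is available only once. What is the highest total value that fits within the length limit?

90 score

Check high-value combinations within 13 cm:
- #3+#4: length 5+8=13, value 43+47=90
- #1+#4: length 2+8=10, value 19+47=66
- #1+#3: length 2+5=7, value 19+43=62
- #1+#5: length 2+10=12, value 19+38=57
Best: 90 score.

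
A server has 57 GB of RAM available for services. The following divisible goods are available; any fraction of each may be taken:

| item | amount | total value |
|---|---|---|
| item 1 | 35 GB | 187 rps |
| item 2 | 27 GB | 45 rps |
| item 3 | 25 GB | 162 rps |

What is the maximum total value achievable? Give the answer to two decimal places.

332.97

Take in order of value per unit:
- item 3 (162/25 per unit): all 25 → value 162, running total 162.00
- item 1 (187/35 per unit): 32 of 35 → value 32×187/35 = 170.9714, running total 332.97
Total 332.97.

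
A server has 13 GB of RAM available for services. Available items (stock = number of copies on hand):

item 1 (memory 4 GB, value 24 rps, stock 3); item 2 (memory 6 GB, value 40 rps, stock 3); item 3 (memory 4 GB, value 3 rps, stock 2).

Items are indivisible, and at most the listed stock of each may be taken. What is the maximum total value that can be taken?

Top feasible selections:
- 2×item 2: memory 12, value 80
- 3×item 1: memory 12, value 72
Best: 80 rps.

80 rps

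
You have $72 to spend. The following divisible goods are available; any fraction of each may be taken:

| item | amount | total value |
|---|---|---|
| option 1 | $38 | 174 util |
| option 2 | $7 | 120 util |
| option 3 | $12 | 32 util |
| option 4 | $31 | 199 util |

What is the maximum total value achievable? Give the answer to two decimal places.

Take in order of value per unit:
- option 2 (120/7 per unit): all 7 → value 120, running total 120.00
- option 4 (199/31 per unit): all 31 → value 199, running total 319.00
- option 1 (174/38 per unit): 34 of 38 → value 34×174/38 = 155.6842, running total 474.68
Total 474.68.

474.68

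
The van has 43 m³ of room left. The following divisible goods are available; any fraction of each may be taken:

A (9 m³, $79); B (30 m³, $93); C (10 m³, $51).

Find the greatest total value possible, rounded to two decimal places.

Take in order of value per unit:
- A (79/9 per unit): all 9 → value 79, running total 79.00
- C (51/10 per unit): all 10 → value 51, running total 130.00
- B (93/30 per unit): 24 of 30 → value 24×93/30 = 74.4000, running total 204.40
Total 204.40.

204.40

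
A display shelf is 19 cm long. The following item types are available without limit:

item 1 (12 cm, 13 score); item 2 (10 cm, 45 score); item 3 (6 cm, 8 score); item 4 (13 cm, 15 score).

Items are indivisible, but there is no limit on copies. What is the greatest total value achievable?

Best value-per-unit is item 2 at 45/10; filling with it alone gives 1×45 = 45.
Optimal mix: 1×item 2 + 1×item 3 → length 16, value 53.

53 score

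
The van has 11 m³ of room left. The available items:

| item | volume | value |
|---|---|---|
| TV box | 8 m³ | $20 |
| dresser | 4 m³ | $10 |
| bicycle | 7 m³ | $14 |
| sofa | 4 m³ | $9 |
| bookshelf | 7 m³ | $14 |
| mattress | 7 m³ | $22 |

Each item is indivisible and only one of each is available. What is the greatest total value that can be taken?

Check high-value combinations within 11 m³:
- dresser+mattress: volume 4+7=11, value 10+22=32
- sofa+mattress: volume 4+7=11, value 9+22=31
- dresser+bicycle: volume 4+7=11, value 10+14=24
- dresser+bookshelf: volume 4+7=11, value 10+14=24
- bicycle+sofa: volume 7+4=11, value 14+9=23
Best: $32.

$32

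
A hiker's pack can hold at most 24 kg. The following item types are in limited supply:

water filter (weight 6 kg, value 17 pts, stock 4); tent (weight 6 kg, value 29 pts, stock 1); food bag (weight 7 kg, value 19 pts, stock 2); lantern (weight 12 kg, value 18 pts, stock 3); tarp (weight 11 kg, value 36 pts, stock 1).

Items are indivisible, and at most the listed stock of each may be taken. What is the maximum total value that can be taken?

84 pts

Top feasible selections:
- 1×tent + 1×food bag + 1×tarp: weight 24, value 84
- 1×water filter + 1×tent + 1×tarp: weight 23, value 82
- 3×water filter + 1×tent: weight 24, value 80
Best: 84 pts.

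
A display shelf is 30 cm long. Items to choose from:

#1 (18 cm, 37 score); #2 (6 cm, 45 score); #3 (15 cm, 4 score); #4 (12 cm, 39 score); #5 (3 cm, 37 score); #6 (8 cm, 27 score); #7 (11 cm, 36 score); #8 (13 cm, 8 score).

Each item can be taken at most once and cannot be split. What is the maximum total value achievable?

148 score

Check high-value combinations within 30 cm:
- #2+#4+#5+#6: length 6+12+3+8=29, value 45+39+37+27=148
- #2+#5+#6+#7: length 6+3+8+11=28, value 45+37+27+36=145
- #2+#4+#5: length 6+12+3=21, value 45+39+37=121
Best: 148 score.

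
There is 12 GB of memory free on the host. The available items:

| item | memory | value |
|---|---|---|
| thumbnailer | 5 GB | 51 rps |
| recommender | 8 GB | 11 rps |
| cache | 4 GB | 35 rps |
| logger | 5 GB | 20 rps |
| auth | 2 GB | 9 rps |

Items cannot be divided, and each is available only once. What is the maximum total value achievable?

Check high-value combinations within 12 GB:
- thumbnailer+cache+auth: memory 5+4+2=11, value 51+35+9=95
- thumbnailer+cache: memory 5+4=9, value 51+35=86
- thumbnailer+logger+auth: memory 5+5+2=12, value 51+20+9=80
Best: 95 rps.

95 rps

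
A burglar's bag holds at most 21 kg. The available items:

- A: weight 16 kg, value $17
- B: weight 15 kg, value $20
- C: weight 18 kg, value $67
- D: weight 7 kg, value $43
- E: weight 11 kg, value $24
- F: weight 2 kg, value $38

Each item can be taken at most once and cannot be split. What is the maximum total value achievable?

$105

Check high-value combinations within 21 kg:
- C+F: weight 18+2=20, value 67+38=105
- D+E+F: weight 7+11+2=20, value 43+24+38=105
- D+F: weight 7+2=9, value 43+38=81
Best: $105.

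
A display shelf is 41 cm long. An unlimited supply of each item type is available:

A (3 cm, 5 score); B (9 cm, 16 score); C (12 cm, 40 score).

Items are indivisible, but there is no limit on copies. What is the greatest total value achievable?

Best value-per-unit is C at 40/12; filling with it alone gives 3×40 = 120.
Optimal mix: 1×A + 3×C → length 39, value 125.

125 score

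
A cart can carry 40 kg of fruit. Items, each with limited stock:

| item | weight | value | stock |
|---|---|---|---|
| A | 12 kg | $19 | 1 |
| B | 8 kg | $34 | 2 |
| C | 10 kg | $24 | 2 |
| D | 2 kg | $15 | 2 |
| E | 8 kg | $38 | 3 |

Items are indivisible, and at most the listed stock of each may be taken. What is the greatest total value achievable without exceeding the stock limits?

$182

Best selections within weight 40 and stock limits:
- 2×B + 3×E: weight 40, value 182
- 1×B + 2×D + 3×E: weight 36, value 178
- 2×B + 2×D + 2×E: weight 36, value 174
- 1×C + 2×D + 3×E: weight 38, value 168
Best: $182.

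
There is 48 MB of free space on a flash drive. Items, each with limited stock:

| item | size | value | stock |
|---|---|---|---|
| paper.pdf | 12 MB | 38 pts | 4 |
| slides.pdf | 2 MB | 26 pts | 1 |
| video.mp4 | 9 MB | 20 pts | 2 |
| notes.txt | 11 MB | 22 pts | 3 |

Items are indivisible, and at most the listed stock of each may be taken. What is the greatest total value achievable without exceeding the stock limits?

160 pts

Best selections within size 48 and stock limits:
- 3×paper.pdf + 1×slides.pdf + 1×video.mp4: size 47, value 160
- 4×paper.pdf: size 48, value 152
- 2×paper.pdf + 1×slides.pdf + 2×notes.txt: size 48, value 146
- 2×paper.pdf + 1×slides.pdf + 1×video.mp4 + 1×notes.txt: size 46, value 144
Best: 160 pts.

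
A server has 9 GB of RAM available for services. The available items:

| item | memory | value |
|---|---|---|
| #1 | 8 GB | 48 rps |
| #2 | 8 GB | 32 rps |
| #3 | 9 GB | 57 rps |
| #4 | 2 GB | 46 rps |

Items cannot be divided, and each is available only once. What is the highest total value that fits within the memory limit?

Check high-value combinations within 9 GB:
- #3: memory 9, value 57
- #1: memory 8, value 48
- #4: memory 2, value 46
- #2: memory 8, value 32
Best: 57 rps.

57 rps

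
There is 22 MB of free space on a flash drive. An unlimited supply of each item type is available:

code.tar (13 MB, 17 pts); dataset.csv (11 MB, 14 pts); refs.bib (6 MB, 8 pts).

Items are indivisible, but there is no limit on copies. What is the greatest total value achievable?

28 pts

Best value-per-unit is refs.bib at 8/6; filling with it alone gives 3×8 = 24.
Optimal mix: 2×dataset.csv → size 22, value 28.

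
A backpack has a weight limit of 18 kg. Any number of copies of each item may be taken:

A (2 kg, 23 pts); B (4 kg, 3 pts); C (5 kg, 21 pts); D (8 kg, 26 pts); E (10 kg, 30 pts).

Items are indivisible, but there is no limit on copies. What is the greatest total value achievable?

207 pts

Best value-per-unit is A at 23/2, and filling with it alone uses weight 9×2=18. No mix of the others beats 9×23 = 207.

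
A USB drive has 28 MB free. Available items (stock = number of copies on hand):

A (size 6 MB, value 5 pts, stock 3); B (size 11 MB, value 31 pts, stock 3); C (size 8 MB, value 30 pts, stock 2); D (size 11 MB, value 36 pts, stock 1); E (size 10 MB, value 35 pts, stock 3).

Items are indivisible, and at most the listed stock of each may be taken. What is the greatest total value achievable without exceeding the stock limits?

100 pts

Best selections within size 28 and stock limits:
- 1×C + 2×E: size 28, value 100
- 2×C + 1×D: size 27, value 96
- 2×C + 1×E: size 26, value 95
- 1×B + 2×C: size 27, value 91
Best: 100 pts.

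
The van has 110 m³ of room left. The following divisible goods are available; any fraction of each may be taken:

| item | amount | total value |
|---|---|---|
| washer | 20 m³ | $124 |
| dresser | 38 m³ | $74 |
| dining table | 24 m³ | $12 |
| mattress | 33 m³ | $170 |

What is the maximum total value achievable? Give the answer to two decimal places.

377.50

Take in order of value per unit:
- washer (124/20 per unit): all 20 → value 124, running total 124.00
- mattress (170/33 per unit): all 33 → value 170, running total 294.00
- dresser (74/38 per unit): all 38 → value 74, running total 368.00
- dining table (12/24 per unit): 19 of 24 → value 19×12/24 = 9.5000, running total 377.50
Total 377.50.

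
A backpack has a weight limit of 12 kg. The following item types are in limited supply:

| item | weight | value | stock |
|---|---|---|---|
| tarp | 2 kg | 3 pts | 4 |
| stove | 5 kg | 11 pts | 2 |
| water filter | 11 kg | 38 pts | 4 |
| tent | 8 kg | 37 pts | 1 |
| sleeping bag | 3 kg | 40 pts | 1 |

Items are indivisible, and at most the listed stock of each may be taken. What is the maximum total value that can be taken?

Best selections within weight 12 and stock limits:
- 1×tent + 1×sleeping bag: weight 11, value 77
- 2×tarp + 1×stove + 1×sleeping bag: weight 12, value 57
- 1×tarp + 1×stove + 1×sleeping bag: weight 10, value 54
Best: 77 pts.

77 pts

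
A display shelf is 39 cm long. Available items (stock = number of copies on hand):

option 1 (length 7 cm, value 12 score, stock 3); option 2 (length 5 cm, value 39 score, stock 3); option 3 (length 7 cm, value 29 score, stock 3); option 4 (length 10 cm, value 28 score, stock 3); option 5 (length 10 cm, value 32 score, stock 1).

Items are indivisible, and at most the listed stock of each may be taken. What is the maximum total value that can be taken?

207 score

Top feasible selections:
- 3×option 2 + 2×option 3 + 1×option 5: length 39, value 207
- 3×option 2 + 3×option 3: length 36, value 204
Best: 207 score.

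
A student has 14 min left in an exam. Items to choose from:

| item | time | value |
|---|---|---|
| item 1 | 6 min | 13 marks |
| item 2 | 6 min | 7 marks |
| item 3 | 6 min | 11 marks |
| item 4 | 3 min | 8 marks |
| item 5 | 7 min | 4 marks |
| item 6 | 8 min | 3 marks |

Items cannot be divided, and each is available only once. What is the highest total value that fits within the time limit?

24 marks

Check high-value combinations within 14 min:
- item 1+item 3: time 6+6=12, value 13+11=24
- item 1+item 4: time 6+3=9, value 13+8=21
- item 1+item 2: time 6+6=12, value 13+7=20
Best: 24 marks.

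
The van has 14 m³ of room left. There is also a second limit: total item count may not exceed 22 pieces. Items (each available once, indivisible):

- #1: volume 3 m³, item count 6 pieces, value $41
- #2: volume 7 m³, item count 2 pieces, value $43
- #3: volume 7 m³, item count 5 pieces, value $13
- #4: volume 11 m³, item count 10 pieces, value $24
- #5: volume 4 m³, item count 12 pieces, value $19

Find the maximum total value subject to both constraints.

Feasible sets respecting both limits:
- #1+#2+#5: volume 14, item count 20, value 103
- #1+#2: volume 10, item count 8, value 84
- #1+#4: volume 14, item count 16, value 65
Best: $103.

$103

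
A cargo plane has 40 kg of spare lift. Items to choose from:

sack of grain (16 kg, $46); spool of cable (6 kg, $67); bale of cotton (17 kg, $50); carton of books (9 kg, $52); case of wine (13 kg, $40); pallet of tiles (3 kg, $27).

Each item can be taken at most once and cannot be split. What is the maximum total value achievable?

$196

Check high-value combinations within 40 kg:
- spool of cable+bale of cotton+carton of books+pallet of tiles: weight 6+17+9+3=35, value 67+50+52+27=196
- sack of grain+spool of cable+carton of books+pallet of tiles: weight 16+6+9+3=34, value 46+67+52+27=192
- spool of cable+carton of books+case of wine+pallet of tiles: weight 6+9+13+3=31, value 67+52+40+27=186
Best: $196.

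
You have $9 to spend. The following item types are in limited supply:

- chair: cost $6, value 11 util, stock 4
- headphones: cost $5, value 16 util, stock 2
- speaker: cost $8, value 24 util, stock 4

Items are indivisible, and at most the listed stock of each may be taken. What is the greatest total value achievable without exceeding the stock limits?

Best selections within cost 9 and stock limits:
- 1×speaker: cost 8, value 24
- 1×headphones: cost 5, value 16
- 1×chair: cost 6, value 11
Best: 24 util.

24 util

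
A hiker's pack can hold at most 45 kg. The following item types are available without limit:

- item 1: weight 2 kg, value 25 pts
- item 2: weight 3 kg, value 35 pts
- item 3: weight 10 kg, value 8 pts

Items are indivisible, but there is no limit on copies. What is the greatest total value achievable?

Best value-per-unit is item 1 at 25/2; filling with it alone gives 22×25 = 550.
Optimal mix: 21×item 1 + 1×item 2 → weight 45, value 560.

560 pts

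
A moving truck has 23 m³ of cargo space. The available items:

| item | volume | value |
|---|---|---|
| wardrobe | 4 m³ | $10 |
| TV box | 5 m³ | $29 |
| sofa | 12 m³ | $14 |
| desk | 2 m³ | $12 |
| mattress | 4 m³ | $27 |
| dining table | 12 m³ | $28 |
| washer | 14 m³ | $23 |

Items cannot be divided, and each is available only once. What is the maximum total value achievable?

$96

Check high-value combinations within 23 m³:
- TV box+desk+mattress+dining table: volume 5+2+4+12=23, value 29+12+27+28=96
- TV box+mattress+dining table: volume 5+4+12=21, value 29+27+28=84
- TV box+sofa+desk+mattress: volume 5+12+2+4=23, value 29+14+12+27=82
- wardrobe+TV box+desk+dining table: volume 4+5+2+12=23, value 10+29+12+28=79
- TV box+mattress+washer: volume 5+4+14=23, value 29+27+23=79
Best: $96.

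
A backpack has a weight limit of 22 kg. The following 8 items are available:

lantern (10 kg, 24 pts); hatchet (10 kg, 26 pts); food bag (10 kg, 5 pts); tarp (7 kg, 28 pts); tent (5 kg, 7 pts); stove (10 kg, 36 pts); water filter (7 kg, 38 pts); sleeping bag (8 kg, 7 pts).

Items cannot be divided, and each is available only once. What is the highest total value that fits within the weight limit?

81 pts

This is a 0/1 knapsack; check combinations near the capacity.
- tent+stove+water filter: weight 5+10+7=22, value 7+36+38=81
- stove+water filter: weight 10+7=17, value 36+38=74
- tarp+tent+water filter: weight 7+5+7=19, value 28+7+38=73
- tarp+water filter+sleeping bag: weight 7+7+8=22, value 28+38+7=73
- tarp+tent+stove: weight 7+5+10=22, value 28+7+36=71
Best: 81 pts.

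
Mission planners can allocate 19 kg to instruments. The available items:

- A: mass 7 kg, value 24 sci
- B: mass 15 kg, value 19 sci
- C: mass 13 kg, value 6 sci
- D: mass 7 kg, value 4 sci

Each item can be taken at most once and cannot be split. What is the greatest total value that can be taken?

Check high-value combinations within 19 kg:
- A+D: mass 7+7=14, value 24+4=28
- A: mass 7, value 24
- B: mass 15, value 19
- C: mass 13, value 6
Best: 28 sci.

28 sci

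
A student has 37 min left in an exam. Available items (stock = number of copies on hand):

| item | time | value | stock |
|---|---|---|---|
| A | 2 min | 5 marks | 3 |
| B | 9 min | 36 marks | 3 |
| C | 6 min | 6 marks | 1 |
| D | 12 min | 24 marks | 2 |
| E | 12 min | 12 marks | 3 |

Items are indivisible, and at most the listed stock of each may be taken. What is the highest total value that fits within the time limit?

124 marks

Top feasible selections:
- 2×A + 3×B + 1×C: time 37, value 124
- 3×A + 3×B: time 33, value 123
- 1×A + 3×B + 1×C: time 35, value 119
Best: 124 marks.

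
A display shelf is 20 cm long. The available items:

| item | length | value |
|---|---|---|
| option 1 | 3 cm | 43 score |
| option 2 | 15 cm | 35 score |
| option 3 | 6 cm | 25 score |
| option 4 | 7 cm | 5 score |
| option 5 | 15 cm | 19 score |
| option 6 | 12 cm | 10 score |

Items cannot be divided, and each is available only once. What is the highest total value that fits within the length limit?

Check high-value combinations within 20 cm:
- option 1+option 2: length 3+15=18, value 43+35=78
- option 1+option 3+option 4: length 3+6+7=16, value 43+25+5=73
- option 1+option 3: length 3+6=9, value 43+25=68
- option 1+option 5: length 3+15=18, value 43+19=62
Best: 78 score.

78 score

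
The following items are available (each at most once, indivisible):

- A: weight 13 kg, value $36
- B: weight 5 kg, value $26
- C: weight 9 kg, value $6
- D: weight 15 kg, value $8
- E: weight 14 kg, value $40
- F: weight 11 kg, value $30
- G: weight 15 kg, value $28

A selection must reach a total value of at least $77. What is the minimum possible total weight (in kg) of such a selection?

29

Subsets with value ≥ 77, sorted by total weight:
- A+B+F: weight 29, value 92
- B+E+F: weight 30, value 96
- B+F+G: weight 31, value 84
- A+B+E: weight 32, value 102
Minimum weight: 29 kg.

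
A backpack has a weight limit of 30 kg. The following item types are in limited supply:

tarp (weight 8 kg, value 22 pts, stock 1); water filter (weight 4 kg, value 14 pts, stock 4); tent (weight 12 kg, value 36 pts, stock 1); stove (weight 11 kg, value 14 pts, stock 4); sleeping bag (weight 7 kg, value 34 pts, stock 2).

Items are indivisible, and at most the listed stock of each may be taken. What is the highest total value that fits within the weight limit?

124 pts

Best selections within weight 30 and stock limits:
- 4×water filter + 2×sleeping bag: weight 30, value 124
- 1×water filter + 1×tent + 2×sleeping bag: weight 30, value 118
- 1×tarp + 2×water filter + 2×sleeping bag: weight 30, value 118
Best: 124 pts.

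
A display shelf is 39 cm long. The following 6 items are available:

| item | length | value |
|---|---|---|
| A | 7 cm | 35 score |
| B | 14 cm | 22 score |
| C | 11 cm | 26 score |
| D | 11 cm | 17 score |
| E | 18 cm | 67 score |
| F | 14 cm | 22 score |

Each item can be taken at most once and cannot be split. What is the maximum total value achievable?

Check high-value combinations within 39 cm:
- A+C+E: length 7+11+18=36, value 35+26+67=128
- A+B+E: length 7+14+18=39, value 35+22+67=124
- A+E+F: length 7+18+14=39, value 35+67+22=124
- A+D+E: length 7+11+18=36, value 35+17+67=119
Best: 128 score.

128 score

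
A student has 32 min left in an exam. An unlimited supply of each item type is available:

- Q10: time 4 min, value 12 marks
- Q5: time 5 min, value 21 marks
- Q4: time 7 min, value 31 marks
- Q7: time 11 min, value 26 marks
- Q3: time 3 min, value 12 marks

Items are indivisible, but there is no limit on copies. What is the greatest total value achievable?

138 marks

Best value-per-unit is Q4 at 31/7; filling with it alone gives 4×31 = 124.
Optimal mix: 1×Q5 + 3×Q4 + 2×Q3 → time 32, value 138.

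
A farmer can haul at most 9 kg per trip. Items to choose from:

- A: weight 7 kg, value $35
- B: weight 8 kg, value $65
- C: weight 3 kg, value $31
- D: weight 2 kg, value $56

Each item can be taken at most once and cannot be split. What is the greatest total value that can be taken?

Check high-value combinations within 9 kg:
- A+D: weight 7+2=9, value 35+56=91
- C+D: weight 3+2=5, value 31+56=87
- B: weight 8, value 65
- D: weight 2, value 56
Best: $91.

$91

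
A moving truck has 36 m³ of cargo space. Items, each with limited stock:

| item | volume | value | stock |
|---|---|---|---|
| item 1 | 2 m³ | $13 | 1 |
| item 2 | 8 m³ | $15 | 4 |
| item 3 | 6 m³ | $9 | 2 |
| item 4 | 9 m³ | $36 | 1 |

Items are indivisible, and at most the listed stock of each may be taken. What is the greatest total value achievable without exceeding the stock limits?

$94

Top feasible selections:
- 1×item 1 + 3×item 2 + 1×item 4: volume 35, value 94
- 1×item 1 + 2×item 2 + 1×item 3 + 1×item 4: volume 33, value 88
- 1×item 1 + 1×item 2 + 2×item 3 + 1×item 4: volume 31, value 82
- 3×item 2 + 1×item 4: volume 33, value 81
Best: $94.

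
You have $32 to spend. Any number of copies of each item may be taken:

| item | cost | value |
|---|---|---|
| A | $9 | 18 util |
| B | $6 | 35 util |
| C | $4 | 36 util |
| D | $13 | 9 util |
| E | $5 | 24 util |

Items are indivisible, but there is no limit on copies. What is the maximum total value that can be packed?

Best value-per-unit is C at 36/4, and filling with it alone uses cost 8×4=32. No mix of the others beats 8×36 = 288.

288 util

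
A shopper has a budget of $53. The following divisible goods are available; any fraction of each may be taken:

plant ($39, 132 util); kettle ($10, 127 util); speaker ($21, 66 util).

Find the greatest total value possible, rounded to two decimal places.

271.57

Take in order of value per unit:
- kettle (127/10 per unit): all 10 → value 127, running total 127.00
- plant (132/39 per unit): all 39 → value 132, running total 259.00
- speaker (66/21 per unit): 4 of 21 → value 4×66/21 = 12.5714, running total 271.57
Total 271.57.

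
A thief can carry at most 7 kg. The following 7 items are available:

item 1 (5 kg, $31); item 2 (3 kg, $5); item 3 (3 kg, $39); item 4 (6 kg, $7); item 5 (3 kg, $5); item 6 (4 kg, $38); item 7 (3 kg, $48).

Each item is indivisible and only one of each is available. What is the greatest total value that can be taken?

Check high-value combinations within 7 kg:
- item 3+item 7: weight 3+3=6, value 39+48=87
- item 6+item 7: weight 4+3=7, value 38+48=86
- item 3+item 6: weight 3+4=7, value 39+38=77
- item 2+item 7: weight 3+3=6, value 5+48=53
Best: $87.

$87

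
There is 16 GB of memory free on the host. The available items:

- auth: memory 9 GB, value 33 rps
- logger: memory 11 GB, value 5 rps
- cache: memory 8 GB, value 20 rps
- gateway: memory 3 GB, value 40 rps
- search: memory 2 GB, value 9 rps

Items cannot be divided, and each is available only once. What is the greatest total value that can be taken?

82 rps

Check high-value combinations within 16 GB:
- auth+gateway+search: memory 9+3+2=14, value 33+40+9=82
- auth+gateway: memory 9+3=12, value 33+40=73
- cache+gateway+search: memory 8+3+2=13, value 20+40+9=69
Best: 82 rps.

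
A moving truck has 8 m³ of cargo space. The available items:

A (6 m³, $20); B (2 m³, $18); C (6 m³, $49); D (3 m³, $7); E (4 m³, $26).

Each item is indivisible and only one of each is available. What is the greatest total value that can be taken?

$67

Check high-value combinations within 8 m³:
- B+C: volume 2+6=8, value 18+49=67
- C: volume 6, value 49
- B+E: volume 2+4=6, value 18+26=44
- A+B: volume 6+2=8, value 20+18=38
Best: $67.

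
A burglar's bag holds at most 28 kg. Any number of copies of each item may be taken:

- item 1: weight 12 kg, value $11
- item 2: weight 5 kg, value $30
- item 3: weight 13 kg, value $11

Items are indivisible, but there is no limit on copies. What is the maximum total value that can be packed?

$150

Best value-per-unit is item 2 at 30/5, and filling with it alone uses weight 5×5=25. No mix of the others beats 5×30 = 150.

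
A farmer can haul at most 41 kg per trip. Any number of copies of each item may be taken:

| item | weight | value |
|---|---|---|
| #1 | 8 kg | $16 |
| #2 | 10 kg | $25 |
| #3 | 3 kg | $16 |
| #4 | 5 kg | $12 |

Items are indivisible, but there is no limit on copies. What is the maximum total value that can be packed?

Best value-per-unit is #3 at 16/3, and filling with it alone uses weight 13×3=39. No mix of the others beats 13×16 = 208.

$208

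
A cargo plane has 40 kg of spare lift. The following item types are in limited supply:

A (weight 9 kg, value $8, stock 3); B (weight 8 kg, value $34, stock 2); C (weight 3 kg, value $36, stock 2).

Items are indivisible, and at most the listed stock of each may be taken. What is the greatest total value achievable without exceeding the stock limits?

$156

Top feasible selections:
- 2×A + 2×B + 2×C: weight 40, value 156
- 1×A + 2×B + 2×C: weight 31, value 148
- 2×B + 2×C: weight 22, value 140
Best: $156.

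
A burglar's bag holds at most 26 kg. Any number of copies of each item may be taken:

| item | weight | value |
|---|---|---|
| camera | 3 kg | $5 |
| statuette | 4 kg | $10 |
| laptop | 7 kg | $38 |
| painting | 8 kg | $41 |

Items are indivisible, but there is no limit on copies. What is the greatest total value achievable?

Best value-per-unit is laptop at 38/7; filling with it alone gives 3×38 = 114.
Optimal mix: 1×statuette + 2×laptop + 1×painting → weight 26, value 127.

$127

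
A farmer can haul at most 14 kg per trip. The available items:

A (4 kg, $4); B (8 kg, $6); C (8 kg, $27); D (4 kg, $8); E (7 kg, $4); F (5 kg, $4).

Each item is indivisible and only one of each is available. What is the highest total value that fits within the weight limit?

Check high-value combinations within 14 kg:
- C+D: weight 8+4=12, value 27+8=35
- A+C: weight 4+8=12, value 4+27=31
- C+F: weight 8+5=13, value 27+4=31
- C: weight 8, value 27
- A+D+F: weight 4+4+5=13, value 4+8+4=16
Best: $35.

$35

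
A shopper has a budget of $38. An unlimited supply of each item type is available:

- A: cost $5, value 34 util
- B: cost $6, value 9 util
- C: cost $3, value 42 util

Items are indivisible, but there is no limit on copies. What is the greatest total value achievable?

Best value-per-unit is C at 42/3, and filling with it alone uses cost 12×3=36. No mix of the others beats 12×42 = 504.

504 util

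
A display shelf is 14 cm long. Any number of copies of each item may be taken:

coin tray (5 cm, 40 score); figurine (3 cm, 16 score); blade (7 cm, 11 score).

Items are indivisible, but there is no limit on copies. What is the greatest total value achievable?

96 score

Best value-per-unit is coin tray at 40/5; filling with it alone gives 2×40 = 80.
Optimal mix: 2×coin tray + 1×figurine → length 13, value 96.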